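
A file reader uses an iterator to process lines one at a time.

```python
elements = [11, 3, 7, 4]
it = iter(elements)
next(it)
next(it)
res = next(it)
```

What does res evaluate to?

Step 1: Create iterator over [11, 3, 7, 4].
Step 2: next() consumes 11.
Step 3: next() consumes 3.
Step 4: next() returns 7.
Therefore res = 7.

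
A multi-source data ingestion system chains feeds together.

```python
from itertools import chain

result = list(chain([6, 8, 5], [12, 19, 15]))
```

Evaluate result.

Step 1: chain() concatenates iterables: [6, 8, 5] + [12, 19, 15].
Therefore result = [6, 8, 5, 12, 19, 15].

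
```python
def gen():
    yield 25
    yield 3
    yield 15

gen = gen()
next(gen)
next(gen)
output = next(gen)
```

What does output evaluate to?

Step 1: gen() creates a generator.
Step 2: next(gen) yields 25 (consumed and discarded).
Step 3: next(gen) yields 3 (consumed and discarded).
Step 4: next(gen) yields 15, assigned to output.
Therefore output = 15.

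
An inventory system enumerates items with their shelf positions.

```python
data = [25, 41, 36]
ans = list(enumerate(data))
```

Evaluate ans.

Step 1: enumerate pairs each element with its index:
  (0, 25)
  (1, 41)
  (2, 36)
Therefore ans = [(0, 25), (1, 41), (2, 36)].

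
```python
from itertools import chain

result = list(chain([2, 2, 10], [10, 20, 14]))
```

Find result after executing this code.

Step 1: chain() concatenates iterables: [2, 2, 10] + [10, 20, 14].
Therefore result = [2, 2, 10, 10, 20, 14].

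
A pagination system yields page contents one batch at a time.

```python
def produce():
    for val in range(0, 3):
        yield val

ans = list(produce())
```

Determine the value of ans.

Step 1: The generator yields each value from range(0, 3).
Step 2: list() consumes all yields: [0, 1, 2].
Therefore ans = [0, 1, 2].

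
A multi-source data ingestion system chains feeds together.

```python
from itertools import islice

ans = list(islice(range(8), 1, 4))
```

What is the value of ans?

Step 1: islice(range(8), 1, 4) takes elements at indices [1, 4).
Step 2: Elements: [1, 2, 3].
Therefore ans = [1, 2, 3].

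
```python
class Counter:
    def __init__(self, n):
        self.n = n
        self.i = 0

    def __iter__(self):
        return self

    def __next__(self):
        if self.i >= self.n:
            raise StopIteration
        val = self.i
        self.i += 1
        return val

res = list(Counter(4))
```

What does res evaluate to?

Step 1: Counter(4) creates an iterator counting 0 to 3.
Step 2: list() consumes all values: [0, 1, 2, 3].
Therefore res = [0, 1, 2, 3].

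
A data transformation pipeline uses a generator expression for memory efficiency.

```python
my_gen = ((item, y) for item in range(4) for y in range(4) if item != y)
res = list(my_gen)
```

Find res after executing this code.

Step 1: Nested generator over range(4) x range(4) where item != y:
  (0, 0): excluded (item == y)
  (0, 1): included
  (0, 2): included
  (0, 3): included
  (1, 0): included
  (1, 1): excluded (item == y)
  (1, 2): included
  (1, 3): included
  (2, 0): included
  (2, 1): included
  (2, 2): excluded (item == y)
  (2, 3): included
  (3, 0): included
  (3, 1): included
  (3, 2): included
  (3, 3): excluded (item == y)
Therefore res = [(0, 1), (0, 2), (0, 3), (1, 0), (1, 2), (1, 3), (2, 0), (2, 1), (2, 3), (3, 0), (3, 1), (3, 2)].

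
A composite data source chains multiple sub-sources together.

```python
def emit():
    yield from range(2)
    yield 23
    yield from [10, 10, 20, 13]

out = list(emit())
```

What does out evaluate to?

Step 1: Trace yields in order:
  yield 0
  yield 1
  yield 23
  yield 10
  yield 10
  yield 20
  yield 13
Therefore out = [0, 1, 23, 10, 10, 20, 13].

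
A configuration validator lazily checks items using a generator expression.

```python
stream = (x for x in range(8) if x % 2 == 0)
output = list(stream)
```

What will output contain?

Step 1: Filter range(8) keeping only even values:
  x=0: even, included
  x=1: odd, excluded
  x=2: even, included
  x=3: odd, excluded
  x=4: even, included
  x=5: odd, excluded
  x=6: even, included
  x=7: odd, excluded
Therefore output = [0, 2, 4, 6].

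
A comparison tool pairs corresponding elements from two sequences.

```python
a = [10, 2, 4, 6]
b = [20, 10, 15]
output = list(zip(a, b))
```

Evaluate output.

Step 1: zip stops at shortest (len(a)=4, len(b)=3):
  Index 0: (10, 20)
  Index 1: (2, 10)
  Index 2: (4, 15)
Step 2: Last element of a (6) has no pair, dropped.
Therefore output = [(10, 20), (2, 10), (4, 15)].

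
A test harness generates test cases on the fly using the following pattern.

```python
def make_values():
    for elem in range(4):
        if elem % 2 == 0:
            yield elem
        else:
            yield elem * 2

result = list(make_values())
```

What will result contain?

Step 1: For each elem in range(4), yield elem if even, else elem*2:
  elem=0 (even): yield 0
  elem=1 (odd): yield 1*2 = 2
  elem=2 (even): yield 2
  elem=3 (odd): yield 3*2 = 6
Therefore result = [0, 2, 2, 6].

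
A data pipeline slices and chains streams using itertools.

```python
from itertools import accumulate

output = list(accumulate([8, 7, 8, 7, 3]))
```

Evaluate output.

Step 1: accumulate computes running sums:
  + 8 = 8
  + 7 = 15
  + 8 = 23
  + 7 = 30
  + 3 = 33
Therefore output = [8, 15, 23, 30, 33].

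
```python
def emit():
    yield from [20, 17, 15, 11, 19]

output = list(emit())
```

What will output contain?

Step 1: yield from delegates to the iterable, yielding each element.
Step 2: Collected values: [20, 17, 15, 11, 19].
Therefore output = [20, 17, 15, 11, 19].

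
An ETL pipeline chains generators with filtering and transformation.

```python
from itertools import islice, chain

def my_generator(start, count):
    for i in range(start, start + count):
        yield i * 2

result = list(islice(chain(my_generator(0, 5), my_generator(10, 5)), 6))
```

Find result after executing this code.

Step 1: my_generator(0, 5) yields [0, 2, 4, 6, 8].
Step 2: my_generator(10, 5) yields [20, 22, 24, 26, 28].
Step 3: chain concatenates: [0, 2, 4, 6, 8, 20, 22, 24, 26, 28].
Step 4: islice takes first 6: [0, 2, 4, 6, 8, 20].
Therefore result = [0, 2, 4, 6, 8, 20].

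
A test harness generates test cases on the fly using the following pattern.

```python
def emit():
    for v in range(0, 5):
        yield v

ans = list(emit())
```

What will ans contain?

Step 1: The generator yields each value from range(0, 5).
Step 2: list() consumes all yields: [0, 1, 2, 3, 4].
Therefore ans = [0, 1, 2, 3, 4].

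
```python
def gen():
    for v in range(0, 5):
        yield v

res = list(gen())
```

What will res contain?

Step 1: The generator yields each value from range(0, 5).
Step 2: list() consumes all yields: [0, 1, 2, 3, 4].
Therefore res = [0, 1, 2, 3, 4].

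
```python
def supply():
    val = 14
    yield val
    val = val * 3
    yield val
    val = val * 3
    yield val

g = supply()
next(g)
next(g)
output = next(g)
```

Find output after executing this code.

Step 1: Trace through generator execution:
  Yield 1: val starts at 14, yield 14
  Yield 2: val = 14 * 3 = 42, yield 42
  Yield 3: val = 42 * 3 = 126, yield 126
Step 2: First next() gets 14, second next() gets the second value, third next() yields 126.
Therefore output = 126.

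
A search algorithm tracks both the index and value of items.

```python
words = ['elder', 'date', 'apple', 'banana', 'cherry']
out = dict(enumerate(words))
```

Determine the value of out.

Step 1: enumerate pairs indices with words:
  0 -> 'elder'
  1 -> 'date'
  2 -> 'apple'
  3 -> 'banana'
  4 -> 'cherry'
Therefore out = {0: 'elder', 1: 'date', 2: 'apple', 3: 'banana', 4: 'cherry'}.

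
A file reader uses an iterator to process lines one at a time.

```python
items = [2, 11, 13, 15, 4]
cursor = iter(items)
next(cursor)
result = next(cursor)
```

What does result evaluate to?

Step 1: Create iterator over [2, 11, 13, 15, 4].
Step 2: next() consumes 2.
Step 3: next() returns 11.
Therefore result = 11.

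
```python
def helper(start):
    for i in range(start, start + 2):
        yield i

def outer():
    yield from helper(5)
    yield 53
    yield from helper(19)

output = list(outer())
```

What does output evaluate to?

Step 1: outer() delegates to helper(5):
  yield 5
  yield 6
Step 2: yield 53
Step 3: Delegates to helper(19):
  yield 19
  yield 20
Therefore output = [5, 6, 53, 19, 20].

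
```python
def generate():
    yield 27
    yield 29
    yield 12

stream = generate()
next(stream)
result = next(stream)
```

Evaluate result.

Step 1: generate() creates a generator.
Step 2: next(stream) yields 27 (consumed and discarded).
Step 3: next(stream) yields 29, assigned to result.
Therefore result = 29.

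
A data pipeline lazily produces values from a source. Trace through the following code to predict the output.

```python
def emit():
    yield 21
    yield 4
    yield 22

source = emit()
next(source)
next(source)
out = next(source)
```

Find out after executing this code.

Step 1: emit() creates a generator.
Step 2: next(source) yields 21 (consumed and discarded).
Step 3: next(source) yields 4 (consumed and discarded).
Step 4: next(source) yields 22, assigned to out.
Therefore out = 22.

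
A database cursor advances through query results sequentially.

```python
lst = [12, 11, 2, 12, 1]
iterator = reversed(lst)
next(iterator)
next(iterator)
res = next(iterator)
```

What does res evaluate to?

Step 1: reversed([12, 11, 2, 12, 1]) gives iterator: [1, 12, 2, 11, 12].
Step 2: First next() = 1, second next() = 12.
Step 3: Third next() = 2.
Therefore res = 2.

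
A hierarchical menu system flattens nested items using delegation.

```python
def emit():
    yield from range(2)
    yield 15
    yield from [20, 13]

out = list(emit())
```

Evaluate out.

Step 1: Trace yields in order:
  yield 0
  yield 1
  yield 15
  yield 20
  yield 13
Therefore out = [0, 1, 15, 20, 13].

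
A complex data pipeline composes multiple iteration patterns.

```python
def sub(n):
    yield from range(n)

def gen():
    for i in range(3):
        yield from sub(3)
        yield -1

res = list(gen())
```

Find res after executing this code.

Step 1: For each i in range(3):
  i=0: yield from sub(3) -> [0, 1, 2], then yield -1
  i=1: yield from sub(3) -> [0, 1, 2], then yield -1
  i=2: yield from sub(3) -> [0, 1, 2], then yield -1
Therefore res = [0, 1, 2, -1, 0, 1, 2, -1, 0, 1, 2, -1].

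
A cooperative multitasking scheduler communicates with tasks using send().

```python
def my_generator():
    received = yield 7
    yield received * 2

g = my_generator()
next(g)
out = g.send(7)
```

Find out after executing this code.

Step 1: next(g) advances to first yield, producing 7.
Step 2: send(7) resumes, received = 7.
Step 3: yield received * 2 = 7 * 2 = 14.
Therefore out = 14.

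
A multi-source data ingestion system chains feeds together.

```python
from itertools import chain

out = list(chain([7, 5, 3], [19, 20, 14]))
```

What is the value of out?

Step 1: chain() concatenates iterables: [7, 5, 3] + [19, 20, 14].
Therefore out = [7, 5, 3, 19, 20, 14].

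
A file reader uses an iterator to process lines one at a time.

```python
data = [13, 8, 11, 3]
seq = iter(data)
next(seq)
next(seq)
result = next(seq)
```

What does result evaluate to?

Step 1: Create iterator over [13, 8, 11, 3].
Step 2: next() consumes 13.
Step 3: next() consumes 8.
Step 4: next() returns 11.
Therefore result = 11.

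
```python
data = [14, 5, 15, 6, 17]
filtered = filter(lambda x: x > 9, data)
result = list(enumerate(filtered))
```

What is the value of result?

Step 1: Filter [14, 5, 15, 6, 17] for > 9: [14, 15, 17].
Step 2: enumerate re-indexes from 0: [(0, 14), (1, 15), (2, 17)].
Therefore result = [(0, 14), (1, 15), (2, 17)].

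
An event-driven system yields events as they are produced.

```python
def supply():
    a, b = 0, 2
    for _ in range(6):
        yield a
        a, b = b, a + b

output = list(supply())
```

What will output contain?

Step 1: Fibonacci-like sequence starting with a=0, b=2:
  Iteration 1: yield a=0, then a,b = 2,2
  Iteration 2: yield a=2, then a,b = 2,4
  Iteration 3: yield a=2, then a,b = 4,6
  Iteration 4: yield a=4, then a,b = 6,10
  Iteration 5: yield a=6, then a,b = 10,16
  Iteration 6: yield a=10, then a,b = 16,26
Therefore output = [0, 2, 2, 4, 6, 10].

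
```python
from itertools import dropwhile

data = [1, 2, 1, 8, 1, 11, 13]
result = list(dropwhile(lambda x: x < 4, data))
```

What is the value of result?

Step 1: dropwhile drops elements while < 4:
  1 < 4: dropped
  2 < 4: dropped
  1 < 4: dropped
  8: kept (dropping stopped)
Step 2: Remaining elements kept regardless of condition.
Therefore result = [8, 1, 11, 13].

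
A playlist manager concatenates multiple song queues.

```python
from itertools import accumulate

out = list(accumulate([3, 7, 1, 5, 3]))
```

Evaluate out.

Step 1: accumulate computes running sums:
  + 3 = 3
  + 7 = 10
  + 1 = 11
  + 5 = 16
  + 3 = 19
Therefore out = [3, 10, 11, 16, 19].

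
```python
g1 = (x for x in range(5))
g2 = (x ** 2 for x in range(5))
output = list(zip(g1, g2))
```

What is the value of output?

Step 1: g1 produces [0, 1, 2, 3, 4].
Step 2: g2 produces [0, 1, 4, 9, 16].
Step 3: zip pairs them: [(0, 0), (1, 1), (2, 4), (3, 9), (4, 16)].
Therefore output = [(0, 0), (1, 1), (2, 4), (3, 9), (4, 16)].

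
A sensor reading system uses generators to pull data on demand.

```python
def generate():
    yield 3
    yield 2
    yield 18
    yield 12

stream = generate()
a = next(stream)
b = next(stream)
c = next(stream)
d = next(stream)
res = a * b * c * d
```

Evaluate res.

Step 1: Create generator and consume all values:
  a = next(stream) = 3
  b = next(stream) = 2
  c = next(stream) = 18
  d = next(stream) = 12
Step 2: res = 3 * 2 * 18 * 12 = 1296.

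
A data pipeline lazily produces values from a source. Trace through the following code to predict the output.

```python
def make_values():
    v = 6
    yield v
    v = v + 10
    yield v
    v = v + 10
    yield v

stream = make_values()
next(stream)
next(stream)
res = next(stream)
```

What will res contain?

Step 1: Trace through generator execution:
  Yield 1: v starts at 6, yield 6
  Yield 2: v = 6 + 10 = 16, yield 16
  Yield 3: v = 16 + 10 = 26, yield 26
Step 2: First next() gets 6, second next() gets the second value, third next() yields 26.
Therefore res = 26.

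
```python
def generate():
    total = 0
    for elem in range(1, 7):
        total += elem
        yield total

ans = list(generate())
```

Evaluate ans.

Step 1: Generator accumulates running sum:
  elem=1: total = 1, yield 1
  elem=2: total = 3, yield 3
  elem=3: total = 6, yield 6
  elem=4: total = 10, yield 10
  elem=5: total = 15, yield 15
  elem=6: total = 21, yield 21
Therefore ans = [1, 3, 6, 10, 15, 21].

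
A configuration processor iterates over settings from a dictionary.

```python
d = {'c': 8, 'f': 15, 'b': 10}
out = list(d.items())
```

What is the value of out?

Step 1: d.items() returns (key, value) pairs in insertion order.
Therefore out = [('c', 8), ('f', 15), ('b', 10)].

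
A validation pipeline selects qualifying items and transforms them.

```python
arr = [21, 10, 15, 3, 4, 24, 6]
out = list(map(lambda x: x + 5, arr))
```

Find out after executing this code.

Step 1: Apply lambda x: x + 5 to each element:
  21 -> 26
  10 -> 15
  15 -> 20
  3 -> 8
  4 -> 9
  24 -> 29
  6 -> 11
Therefore out = [26, 15, 20, 8, 9, 29, 11].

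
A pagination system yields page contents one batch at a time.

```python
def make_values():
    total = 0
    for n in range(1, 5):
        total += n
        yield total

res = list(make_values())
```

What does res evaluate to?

Step 1: Generator accumulates running sum:
  n=1: total = 1, yield 1
  n=2: total = 3, yield 3
  n=3: total = 6, yield 6
  n=4: total = 10, yield 10
Therefore res = [1, 3, 6, 10].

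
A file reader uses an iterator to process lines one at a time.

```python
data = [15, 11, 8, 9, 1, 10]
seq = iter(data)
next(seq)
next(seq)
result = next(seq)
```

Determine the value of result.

Step 1: Create iterator over [15, 11, 8, 9, 1, 10].
Step 2: next() consumes 15.
Step 3: next() consumes 11.
Step 4: next() returns 8.
Therefore result = 8.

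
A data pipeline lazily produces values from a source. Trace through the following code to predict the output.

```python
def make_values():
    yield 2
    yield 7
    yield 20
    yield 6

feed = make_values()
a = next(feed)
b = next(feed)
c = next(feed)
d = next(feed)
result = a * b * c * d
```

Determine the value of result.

Step 1: Create generator and consume all values:
  a = next(feed) = 2
  b = next(feed) = 7
  c = next(feed) = 20
  d = next(feed) = 6
Step 2: result = 2 * 7 * 20 * 6 = 1680.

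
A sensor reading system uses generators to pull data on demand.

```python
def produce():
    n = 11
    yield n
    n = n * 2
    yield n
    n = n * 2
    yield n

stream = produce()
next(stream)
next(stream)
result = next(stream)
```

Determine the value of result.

Step 1: Trace through generator execution:
  Yield 1: n starts at 11, yield 11
  Yield 2: n = 11 * 2 = 22, yield 22
  Yield 3: n = 22 * 2 = 44, yield 44
Step 2: First next() gets 11, second next() gets the second value, third next() yields 44.
Therefore result = 44.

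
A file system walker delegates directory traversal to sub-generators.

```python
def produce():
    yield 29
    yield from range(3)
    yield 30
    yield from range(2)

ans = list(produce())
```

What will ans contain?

Step 1: Trace yields in order:
  yield 29
  yield 0
  yield 1
  yield 2
  yield 30
  yield 0
  yield 1
Therefore ans = [29, 0, 1, 2, 30, 0, 1].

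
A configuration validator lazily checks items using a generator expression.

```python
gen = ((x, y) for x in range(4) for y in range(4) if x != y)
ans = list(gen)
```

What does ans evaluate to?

Step 1: Nested generator over range(4) x range(4) where x != y:
  (0, 0): excluded (x == y)
  (0, 1): included
  (0, 2): included
  (0, 3): included
  (1, 0): included
  (1, 1): excluded (x == y)
  (1, 2): included
  (1, 3): included
  (2, 0): included
  (2, 1): included
  (2, 2): excluded (x == y)
  (2, 3): included
  (3, 0): included
  (3, 1): included
  (3, 2): included
  (3, 3): excluded (x == y)
Therefore ans = [(0, 1), (0, 2), (0, 3), (1, 0), (1, 2), (1, 3), (2, 0), (2, 1), (2, 3), (3, 0), (3, 1), (3, 2)].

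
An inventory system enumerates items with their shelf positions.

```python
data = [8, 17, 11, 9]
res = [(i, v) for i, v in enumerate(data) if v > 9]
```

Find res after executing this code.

Step 1: Filter enumerate([8, 17, 11, 9]) keeping v > 9:
  (0, 8): 8 <= 9, excluded
  (1, 17): 17 > 9, included
  (2, 11): 11 > 9, included
  (3, 9): 9 <= 9, excluded
Therefore res = [(1, 17), (2, 11)].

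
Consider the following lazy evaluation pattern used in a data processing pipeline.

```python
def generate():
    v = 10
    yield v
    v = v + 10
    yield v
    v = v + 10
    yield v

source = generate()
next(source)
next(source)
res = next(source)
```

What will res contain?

Step 1: Trace through generator execution:
  Yield 1: v starts at 10, yield 10
  Yield 2: v = 10 + 10 = 20, yield 20
  Yield 3: v = 20 + 10 = 30, yield 30
Step 2: First next() gets 10, second next() gets the second value, third next() yields 30.
Therefore res = 30.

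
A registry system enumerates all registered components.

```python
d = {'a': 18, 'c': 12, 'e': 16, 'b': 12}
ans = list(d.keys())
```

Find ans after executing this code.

Step 1: d.keys() returns the dictionary keys in insertion order.
Therefore ans = ['a', 'c', 'e', 'b'].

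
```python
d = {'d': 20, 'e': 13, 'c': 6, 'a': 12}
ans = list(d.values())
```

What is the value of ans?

Step 1: d.values() returns the dictionary values in insertion order.
Therefore ans = [20, 13, 6, 12].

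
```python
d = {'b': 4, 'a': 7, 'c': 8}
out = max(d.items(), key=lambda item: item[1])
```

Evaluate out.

Step 1: Find item with maximum value:
  ('b', 4)
  ('a', 7)
  ('c', 8)
Step 2: Maximum value is 8 at key 'c'.
Therefore out = ('c', 8).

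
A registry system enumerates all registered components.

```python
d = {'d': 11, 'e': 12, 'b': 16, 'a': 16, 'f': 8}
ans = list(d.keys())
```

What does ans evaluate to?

Step 1: d.keys() returns the dictionary keys in insertion order.
Therefore ans = ['d', 'e', 'b', 'a', 'f'].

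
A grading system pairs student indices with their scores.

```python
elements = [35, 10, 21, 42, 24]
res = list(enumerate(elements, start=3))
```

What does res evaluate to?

Step 1: enumerate with start=3:
  (3, 35)
  (4, 10)
  (5, 21)
  (6, 42)
  (7, 24)
Therefore res = [(3, 35), (4, 10), (5, 21), (6, 42), (7, 24)].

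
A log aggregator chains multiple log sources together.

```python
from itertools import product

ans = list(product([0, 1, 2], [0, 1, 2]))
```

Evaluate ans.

Step 1: product([0, 1, 2], [0, 1, 2]) gives all pairs:
  (0, 0)
  (0, 1)
  (0, 2)
  (1, 0)
  (1, 1)
  (1, 2)
  (2, 0)
  (2, 1)
  (2, 2)
Therefore ans = [(0, 0), (0, 1), (0, 2), (1, 0), (1, 1), (1, 2), (2, 0), (2, 1), (2, 2)].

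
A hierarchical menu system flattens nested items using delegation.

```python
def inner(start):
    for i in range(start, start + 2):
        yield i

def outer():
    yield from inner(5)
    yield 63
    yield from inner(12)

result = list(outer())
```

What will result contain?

Step 1: outer() delegates to inner(5):
  yield 5
  yield 6
Step 2: yield 63
Step 3: Delegates to inner(12):
  yield 12
  yield 13
Therefore result = [5, 6, 63, 12, 13].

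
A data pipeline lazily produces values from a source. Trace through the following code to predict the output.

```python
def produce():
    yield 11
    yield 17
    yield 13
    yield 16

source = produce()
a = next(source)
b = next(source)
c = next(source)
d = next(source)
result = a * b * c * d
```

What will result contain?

Step 1: Create generator and consume all values:
  a = next(source) = 11
  b = next(source) = 17
  c = next(source) = 13
  d = next(source) = 16
Step 2: result = 11 * 17 * 13 * 16 = 38896.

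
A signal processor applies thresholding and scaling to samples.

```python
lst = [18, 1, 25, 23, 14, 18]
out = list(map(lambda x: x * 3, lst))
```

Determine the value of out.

Step 1: Apply lambda x: x * 3 to each element:
  18 -> 54
  1 -> 3
  25 -> 75
  23 -> 69
  14 -> 42
  18 -> 54
Therefore out = [54, 3, 75, 69, 42, 54].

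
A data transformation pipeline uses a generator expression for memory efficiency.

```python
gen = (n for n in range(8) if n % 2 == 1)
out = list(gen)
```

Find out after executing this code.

Step 1: Filter range(8) keeping only odd values:
  n=0: even, excluded
  n=1: odd, included
  n=2: even, excluded
  n=3: odd, included
  n=4: even, excluded
  n=5: odd, included
  n=6: even, excluded
  n=7: odd, included
Therefore out = [1, 3, 5, 7].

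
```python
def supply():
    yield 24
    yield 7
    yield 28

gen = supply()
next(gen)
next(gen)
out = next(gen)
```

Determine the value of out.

Step 1: supply() creates a generator.
Step 2: next(gen) yields 24 (consumed and discarded).
Step 3: next(gen) yields 7 (consumed and discarded).
Step 4: next(gen) yields 28, assigned to out.
Therefore out = 28.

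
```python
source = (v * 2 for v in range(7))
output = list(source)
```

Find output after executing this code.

Step 1: For each v in range(7), compute v*2:
  v=0: 0*2 = 0
  v=1: 1*2 = 2
  v=2: 2*2 = 4
  v=3: 3*2 = 6
  v=4: 4*2 = 8
  v=5: 5*2 = 10
  v=6: 6*2 = 12
Therefore output = [0, 2, 4, 6, 8, 10, 12].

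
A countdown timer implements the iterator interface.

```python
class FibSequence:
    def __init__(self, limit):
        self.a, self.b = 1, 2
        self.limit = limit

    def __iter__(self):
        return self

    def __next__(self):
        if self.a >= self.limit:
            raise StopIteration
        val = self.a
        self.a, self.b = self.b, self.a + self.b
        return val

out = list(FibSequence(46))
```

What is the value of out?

Step 1: Fibonacci-like sequence (a=1, b=2) until >= 46:
  Yield 1, then a,b = 2,3
  Yield 2, then a,b = 3,5
  Yield 3, then a,b = 5,8
  Yield 5, then a,b = 8,13
  Yield 8, then a,b = 13,21
  Yield 13, then a,b = 21,34
  Yield 21, then a,b = 34,55
  Yield 34, then a,b = 55,89
Step 2: 55 >= 46, stop.
Therefore out = [1, 2, 3, 5, 8, 13, 21, 34].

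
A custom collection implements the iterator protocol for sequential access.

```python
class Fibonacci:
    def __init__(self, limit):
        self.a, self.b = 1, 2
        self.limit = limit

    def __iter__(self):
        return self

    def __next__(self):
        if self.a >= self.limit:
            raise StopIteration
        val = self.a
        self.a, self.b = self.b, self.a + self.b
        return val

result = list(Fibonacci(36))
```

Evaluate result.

Step 1: Fibonacci-like sequence (a=1, b=2) until >= 36:
  Yield 1, then a,b = 2,3
  Yield 2, then a,b = 3,5
  Yield 3, then a,b = 5,8
  Yield 5, then a,b = 8,13
  Yield 8, then a,b = 13,21
  Yield 13, then a,b = 21,34
  Yield 21, then a,b = 34,55
  Yield 34, then a,b = 55,89
Step 2: 55 >= 36, stop.
Therefore result = [1, 2, 3, 5, 8, 13, 21, 34].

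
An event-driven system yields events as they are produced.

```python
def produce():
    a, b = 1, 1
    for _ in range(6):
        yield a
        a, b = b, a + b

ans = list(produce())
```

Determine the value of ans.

Step 1: Fibonacci-like sequence starting with a=1, b=1:
  Iteration 1: yield a=1, then a,b = 1,2
  Iteration 2: yield a=1, then a,b = 2,3
  Iteration 3: yield a=2, then a,b = 3,5
  Iteration 4: yield a=3, then a,b = 5,8
  Iteration 5: yield a=5, then a,b = 8,13
  Iteration 6: yield a=8, then a,b = 13,21
Therefore ans = [1, 1, 2, 3, 5, 8].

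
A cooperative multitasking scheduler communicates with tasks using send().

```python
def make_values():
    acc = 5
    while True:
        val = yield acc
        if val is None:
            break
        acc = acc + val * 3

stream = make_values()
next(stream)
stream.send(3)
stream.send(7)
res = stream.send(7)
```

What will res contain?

Step 1: next() -> yield acc=5.
Step 2: send(3) -> val=3, acc = 5 + 3*3 = 14, yield 14.
Step 3: send(7) -> val=7, acc = 14 + 7*3 = 35, yield 35.
Step 4: send(7) -> val=7, acc = 35 + 7*3 = 56, yield 56.
Therefore res = 56.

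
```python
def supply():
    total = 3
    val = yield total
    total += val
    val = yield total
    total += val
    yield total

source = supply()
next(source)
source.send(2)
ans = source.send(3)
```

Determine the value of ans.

Step 1: next() -> yield total=3.
Step 2: send(2) -> val=2, total = 3+2 = 5, yield 5.
Step 3: send(3) -> val=3, total = 5+3 = 8, yield 8.
Therefore ans = 8.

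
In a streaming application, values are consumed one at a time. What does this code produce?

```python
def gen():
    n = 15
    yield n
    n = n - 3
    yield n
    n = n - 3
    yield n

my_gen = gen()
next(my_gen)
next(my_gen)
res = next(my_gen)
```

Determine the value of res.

Step 1: Trace through generator execution:
  Yield 1: n starts at 15, yield 15
  Yield 2: n = 15 - 3 = 12, yield 12
  Yield 3: n = 12 - 3 = 9, yield 9
Step 2: First next() gets 15, second next() gets the second value, third next() yields 9.
Therefore res = 9.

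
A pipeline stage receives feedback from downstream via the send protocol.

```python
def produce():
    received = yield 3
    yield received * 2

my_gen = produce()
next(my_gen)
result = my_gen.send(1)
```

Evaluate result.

Step 1: next(my_gen) advances to first yield, producing 3.
Step 2: send(1) resumes, received = 1.
Step 3: yield received * 2 = 1 * 2 = 2.
Therefore result = 2.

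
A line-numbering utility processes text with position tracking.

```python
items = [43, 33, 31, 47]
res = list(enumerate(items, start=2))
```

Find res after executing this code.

Step 1: enumerate with start=2:
  (2, 43)
  (3, 33)
  (4, 31)
  (5, 47)
Therefore res = [(2, 43), (3, 33), (4, 31), (5, 47)].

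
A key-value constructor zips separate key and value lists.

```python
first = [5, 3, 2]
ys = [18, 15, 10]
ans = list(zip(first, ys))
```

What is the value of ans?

Step 1: zip pairs elements at same index:
  Index 0: (5, 18)
  Index 1: (3, 15)
  Index 2: (2, 10)
Therefore ans = [(5, 18), (3, 15), (2, 10)].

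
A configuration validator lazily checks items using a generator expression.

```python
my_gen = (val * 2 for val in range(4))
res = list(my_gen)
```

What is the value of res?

Step 1: For each val in range(4), compute val*2:
  val=0: 0*2 = 0
  val=1: 1*2 = 2
  val=2: 2*2 = 4
  val=3: 3*2 = 6
Therefore res = [0, 2, 4, 6].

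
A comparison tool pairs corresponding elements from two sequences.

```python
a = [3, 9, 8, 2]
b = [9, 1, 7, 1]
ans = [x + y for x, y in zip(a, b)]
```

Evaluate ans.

Step 1: Add corresponding elements:
  3 + 9 = 12
  9 + 1 = 10
  8 + 7 = 15
  2 + 1 = 3
Therefore ans = [12, 10, 15, 3].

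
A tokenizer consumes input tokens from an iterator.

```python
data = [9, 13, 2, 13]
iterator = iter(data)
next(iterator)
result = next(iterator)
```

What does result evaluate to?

Step 1: Create iterator over [9, 13, 2, 13].
Step 2: next() consumes 9.
Step 3: next() returns 13.
Therefore result = 13.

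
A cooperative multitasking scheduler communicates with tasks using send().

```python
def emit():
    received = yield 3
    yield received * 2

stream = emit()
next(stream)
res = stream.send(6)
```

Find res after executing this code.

Step 1: next(stream) advances to first yield, producing 3.
Step 2: send(6) resumes, received = 6.
Step 3: yield received * 2 = 6 * 2 = 12.
Therefore res = 12.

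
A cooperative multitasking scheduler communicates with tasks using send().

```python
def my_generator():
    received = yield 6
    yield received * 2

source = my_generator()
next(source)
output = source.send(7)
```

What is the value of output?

Step 1: next(source) advances to first yield, producing 6.
Step 2: send(7) resumes, received = 7.
Step 3: yield received * 2 = 7 * 2 = 14.
Therefore output = 14.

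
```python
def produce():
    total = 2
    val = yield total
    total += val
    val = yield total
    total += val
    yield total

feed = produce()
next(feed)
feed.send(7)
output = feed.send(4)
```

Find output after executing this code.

Step 1: next() -> yield total=2.
Step 2: send(7) -> val=7, total = 2+7 = 9, yield 9.
Step 3: send(4) -> val=4, total = 9+4 = 13, yield 13.
Therefore output = 13.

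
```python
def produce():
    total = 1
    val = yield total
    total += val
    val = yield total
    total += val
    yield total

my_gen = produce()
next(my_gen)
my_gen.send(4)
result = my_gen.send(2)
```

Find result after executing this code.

Step 1: next() -> yield total=1.
Step 2: send(4) -> val=4, total = 1+4 = 5, yield 5.
Step 3: send(2) -> val=2, total = 5+2 = 7, yield 7.
Therefore result = 7.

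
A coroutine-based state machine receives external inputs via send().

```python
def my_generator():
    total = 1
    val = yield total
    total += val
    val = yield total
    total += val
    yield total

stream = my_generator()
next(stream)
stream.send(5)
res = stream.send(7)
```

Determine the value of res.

Step 1: next() -> yield total=1.
Step 2: send(5) -> val=5, total = 1+5 = 6, yield 6.
Step 3: send(7) -> val=7, total = 6+7 = 13, yield 13.
Therefore res = 13.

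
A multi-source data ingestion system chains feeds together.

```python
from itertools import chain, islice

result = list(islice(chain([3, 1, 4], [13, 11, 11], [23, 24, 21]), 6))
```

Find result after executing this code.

Step 1: chain([3, 1, 4], [13, 11, 11], [23, 24, 21]) = [3, 1, 4, 13, 11, 11, 23, 24, 21].
Step 2: islice takes first 6 elements: [3, 1, 4, 13, 11, 11].
Therefore result = [3, 1, 4, 13, 11, 11].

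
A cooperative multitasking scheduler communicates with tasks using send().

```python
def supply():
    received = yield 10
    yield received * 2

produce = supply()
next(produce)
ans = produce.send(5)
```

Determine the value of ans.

Step 1: next(produce) advances to first yield, producing 10.
Step 2: send(5) resumes, received = 5.
Step 3: yield received * 2 = 5 * 2 = 10.
Therefore ans = 10.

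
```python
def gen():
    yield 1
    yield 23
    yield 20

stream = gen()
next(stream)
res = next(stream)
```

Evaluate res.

Step 1: gen() creates a generator.
Step 2: next(stream) yields 1 (consumed and discarded).
Step 3: next(stream) yields 23, assigned to res.
Therefore res = 23.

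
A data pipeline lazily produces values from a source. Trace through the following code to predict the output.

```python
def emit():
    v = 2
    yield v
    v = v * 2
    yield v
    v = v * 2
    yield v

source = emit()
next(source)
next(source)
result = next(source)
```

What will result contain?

Step 1: Trace through generator execution:
  Yield 1: v starts at 2, yield 2
  Yield 2: v = 2 * 2 = 4, yield 4
  Yield 3: v = 4 * 2 = 8, yield 8
Step 2: First next() gets 2, second next() gets the second value, third next() yields 8.
Therefore result = 8.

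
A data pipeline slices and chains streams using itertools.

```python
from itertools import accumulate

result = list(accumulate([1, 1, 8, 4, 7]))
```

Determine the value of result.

Step 1: accumulate computes running sums:
  + 1 = 1
  + 1 = 2
  + 8 = 10
  + 4 = 14
  + 7 = 21
Therefore result = [1, 2, 10, 14, 21].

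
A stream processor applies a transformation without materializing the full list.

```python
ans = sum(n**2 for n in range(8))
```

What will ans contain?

Step 1: Compute n**2 for each n in range(8):
  n=0: 0**2 = 0
  n=1: 1**2 = 1
  n=2: 2**2 = 4
  n=3: 3**2 = 9
  n=4: 4**2 = 16
  n=5: 5**2 = 25
  n=6: 6**2 = 36
  n=7: 7**2 = 49
Step 2: sum = 0 + 1 + 4 + 9 + 16 + 25 + 36 + 49 = 140.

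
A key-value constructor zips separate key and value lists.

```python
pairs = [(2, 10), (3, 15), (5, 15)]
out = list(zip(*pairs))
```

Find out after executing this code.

Step 1: zip(*pairs) transposes: unzips [(2, 10), (3, 15), (5, 15)] into separate sequences.
Step 2: First elements: (2, 3, 5), second elements: (10, 15, 15).
Therefore out = [(2, 3, 5), (10, 15, 15)].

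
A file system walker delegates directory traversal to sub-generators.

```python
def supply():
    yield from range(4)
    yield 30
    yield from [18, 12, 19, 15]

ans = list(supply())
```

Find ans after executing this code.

Step 1: Trace yields in order:
  yield 0
  yield 1
  yield 2
  yield 3
  yield 30
  yield 18
  yield 12
  yield 19
  yield 15
Therefore ans = [0, 1, 2, 3, 30, 18, 12, 19, 15].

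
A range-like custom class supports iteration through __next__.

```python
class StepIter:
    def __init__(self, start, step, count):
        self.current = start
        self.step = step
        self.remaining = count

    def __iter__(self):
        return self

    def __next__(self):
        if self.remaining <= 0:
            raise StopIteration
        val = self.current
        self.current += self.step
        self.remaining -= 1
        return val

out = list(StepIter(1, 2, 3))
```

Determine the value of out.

Step 1: StepIter starts at 1, increments by 2, for 3 steps:
  Yield 1, then current += 2
  Yield 3, then current += 2
  Yield 5, then current += 2
Therefore out = [1, 3, 5].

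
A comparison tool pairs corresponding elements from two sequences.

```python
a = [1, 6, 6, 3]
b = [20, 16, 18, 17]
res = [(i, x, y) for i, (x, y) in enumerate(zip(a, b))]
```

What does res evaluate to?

Step 1: enumerate(zip(a, b)) gives index with paired elements:
  i=0: (1, 20)
  i=1: (6, 16)
  i=2: (6, 18)
  i=3: (3, 17)
Therefore res = [(0, 1, 20), (1, 6, 16), (2, 6, 18), (3, 3, 17)].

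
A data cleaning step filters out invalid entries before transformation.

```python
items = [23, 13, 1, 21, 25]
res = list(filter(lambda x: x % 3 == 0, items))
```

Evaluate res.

Step 1: Filter elements divisible by 3:
  23 % 3 = 2: removed
  13 % 3 = 1: removed
  1 % 3 = 1: removed
  21 % 3 = 0: kept
  25 % 3 = 1: removed
Therefore res = [21].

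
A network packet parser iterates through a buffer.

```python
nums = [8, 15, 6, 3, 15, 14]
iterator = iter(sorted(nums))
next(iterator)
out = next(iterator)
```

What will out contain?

Step 1: sorted([8, 15, 6, 3, 15, 14]) = [3, 6, 8, 14, 15, 15].
Step 2: Create iterator and skip 1 elements.
Step 3: next() returns 6.
Therefore out = 6.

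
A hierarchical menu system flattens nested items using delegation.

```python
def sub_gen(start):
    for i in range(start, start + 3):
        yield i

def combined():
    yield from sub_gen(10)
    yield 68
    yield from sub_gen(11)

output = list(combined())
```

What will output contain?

Step 1: combined() delegates to sub_gen(10):
  yield 10
  yield 11
  yield 12
Step 2: yield 68
Step 3: Delegates to sub_gen(11):
  yield 11
  yield 12
  yield 13
Therefore output = [10, 11, 12, 68, 11, 12, 13].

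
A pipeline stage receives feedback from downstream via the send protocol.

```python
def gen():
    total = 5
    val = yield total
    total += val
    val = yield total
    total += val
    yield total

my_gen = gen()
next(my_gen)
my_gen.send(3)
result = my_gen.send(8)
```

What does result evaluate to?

Step 1: next() -> yield total=5.
Step 2: send(3) -> val=3, total = 5+3 = 8, yield 8.
Step 3: send(8) -> val=8, total = 8+8 = 16, yield 16.
Therefore result = 16.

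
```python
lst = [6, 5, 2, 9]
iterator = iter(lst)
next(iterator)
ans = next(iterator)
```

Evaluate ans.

Step 1: Create iterator over [6, 5, 2, 9].
Step 2: next() consumes 6.
Step 3: next() returns 5.
Therefore ans = 5.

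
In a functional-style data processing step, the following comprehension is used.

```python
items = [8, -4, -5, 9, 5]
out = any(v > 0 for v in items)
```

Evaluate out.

Step 1: Check v > 0 for each element in [8, -4, -5, 9, 5]:
  8 > 0: True
  -4 > 0: False
  -5 > 0: False
  9 > 0: True
  5 > 0: True
Step 2: any() returns True.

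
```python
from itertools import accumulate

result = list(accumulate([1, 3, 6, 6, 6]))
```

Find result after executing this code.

Step 1: accumulate computes running sums:
  + 1 = 1
  + 3 = 4
  + 6 = 10
  + 6 = 16
  + 6 = 22
Therefore result = [1, 4, 10, 16, 22].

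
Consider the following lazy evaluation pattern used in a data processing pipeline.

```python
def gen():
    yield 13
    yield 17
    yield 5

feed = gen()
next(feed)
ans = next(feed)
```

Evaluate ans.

Step 1: gen() creates a generator.
Step 2: next(feed) yields 13 (consumed and discarded).
Step 3: next(feed) yields 17, assigned to ans.
Therefore ans = 17.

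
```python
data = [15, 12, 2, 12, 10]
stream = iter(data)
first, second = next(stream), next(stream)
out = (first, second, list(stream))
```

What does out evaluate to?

Step 1: Create iterator over [15, 12, 2, 12, 10].
Step 2: first = 15, second = 12.
Step 3: Remaining elements: [2, 12, 10].
Therefore out = (15, 12, [2, 12, 10]).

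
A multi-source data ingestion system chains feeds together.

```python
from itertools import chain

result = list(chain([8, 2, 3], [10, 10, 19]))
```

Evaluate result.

Step 1: chain() concatenates iterables: [8, 2, 3] + [10, 10, 19].
Therefore result = [8, 2, 3, 10, 10, 19].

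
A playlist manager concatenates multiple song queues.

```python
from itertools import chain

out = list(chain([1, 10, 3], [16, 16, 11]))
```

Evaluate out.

Step 1: chain() concatenates iterables: [1, 10, 3] + [16, 16, 11].
Therefore out = [1, 10, 3, 16, 16, 11].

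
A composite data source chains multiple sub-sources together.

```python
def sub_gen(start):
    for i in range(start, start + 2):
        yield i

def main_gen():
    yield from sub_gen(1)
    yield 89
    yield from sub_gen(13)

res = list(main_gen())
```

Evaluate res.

Step 1: main_gen() delegates to sub_gen(1):
  yield 1
  yield 2
Step 2: yield 89
Step 3: Delegates to sub_gen(13):
  yield 13
  yield 14
Therefore res = [1, 2, 89, 13, 14].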